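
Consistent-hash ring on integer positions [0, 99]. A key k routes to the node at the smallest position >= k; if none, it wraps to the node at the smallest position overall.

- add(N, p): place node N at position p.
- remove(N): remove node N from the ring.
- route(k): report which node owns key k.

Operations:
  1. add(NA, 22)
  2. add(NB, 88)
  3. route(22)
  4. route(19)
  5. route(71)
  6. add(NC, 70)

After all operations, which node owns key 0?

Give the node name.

Op 1: add NA@22 -> ring=[22:NA]
Op 2: add NB@88 -> ring=[22:NA,88:NB]
Op 3: route key 22: smallest pos >= 22 is 22 -> NA
Op 4: route key 19: smallest pos >= 19 is 22 -> NA
Op 5: route key 71: smallest pos >= 71 is 88 -> NB
Op 6: add NC@70 -> ring=[22:NA,70:NC,88:NB]
Final route key 0: smallest pos >= 0 is 22 -> NA

Answer: NA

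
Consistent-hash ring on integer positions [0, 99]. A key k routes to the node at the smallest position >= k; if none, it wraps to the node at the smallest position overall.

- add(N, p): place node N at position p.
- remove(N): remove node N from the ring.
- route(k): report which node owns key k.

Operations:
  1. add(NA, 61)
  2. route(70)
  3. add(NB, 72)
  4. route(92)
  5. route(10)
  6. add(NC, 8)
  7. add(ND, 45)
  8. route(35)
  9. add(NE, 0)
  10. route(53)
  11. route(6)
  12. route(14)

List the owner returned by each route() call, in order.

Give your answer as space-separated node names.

Answer: NA NA NA ND NA NC ND

Derivation:
Op 1: add NA@61 -> ring=[61:NA]
Op 2: route key 70: none >= 70, wrap to smallest pos 61 -> NA
Op 3: add NB@72 -> ring=[61:NA,72:NB]
Op 4: route key 92: none >= 92, wrap to smallest pos 61 -> NA
Op 5: route key 10: smallest pos >= 10 is 61 -> NA
Op 6: add NC@8 -> ring=[8:NC,61:NA,72:NB]
Op 7: add ND@45 -> ring=[8:NC,45:ND,61:NA,72:NB]
Op 8: route key 35: smallest pos >= 35 is 45 -> ND
Op 9: add NE@0 -> ring=[0:NE,8:NC,45:ND,61:NA,72:NB]
Op 10: route key 53: smallest pos >= 53 is 61 -> NA
Op 11: route key 6: smallest pos >= 6 is 8 -> NC
Op 12: route key 14: smallest pos >= 14 is 45 -> ND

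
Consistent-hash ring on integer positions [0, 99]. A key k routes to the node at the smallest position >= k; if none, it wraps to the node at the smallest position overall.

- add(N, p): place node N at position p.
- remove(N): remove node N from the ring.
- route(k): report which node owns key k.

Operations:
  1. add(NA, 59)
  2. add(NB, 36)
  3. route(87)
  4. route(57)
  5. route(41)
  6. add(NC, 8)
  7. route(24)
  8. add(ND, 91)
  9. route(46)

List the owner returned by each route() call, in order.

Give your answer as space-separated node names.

Answer: NB NA NA NB NA

Derivation:
Op 1: add NA@59 -> ring=[59:NA]
Op 2: add NB@36 -> ring=[36:NB,59:NA]
Op 3: route key 87: none >= 87, wrap to smallest pos 36 -> NB
Op 4: route key 57: smallest pos >= 57 is 59 -> NA
Op 5: route key 41: smallest pos >= 41 is 59 -> NA
Op 6: add NC@8 -> ring=[8:NC,36:NB,59:NA]
Op 7: route key 24: smallest pos >= 24 is 36 -> NB
Op 8: add ND@91 -> ring=[8:NC,36:NB,59:NA,91:ND]
Op 9: route key 46: smallest pos >= 46 is 59 -> NA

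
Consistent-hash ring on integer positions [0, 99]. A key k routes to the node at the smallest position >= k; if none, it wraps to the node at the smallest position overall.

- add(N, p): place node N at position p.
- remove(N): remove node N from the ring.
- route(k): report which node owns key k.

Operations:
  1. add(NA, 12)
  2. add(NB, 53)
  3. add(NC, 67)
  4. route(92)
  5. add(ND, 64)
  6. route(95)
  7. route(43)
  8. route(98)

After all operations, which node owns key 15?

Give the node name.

Answer: NB

Derivation:
Op 1: add NA@12 -> ring=[12:NA]
Op 2: add NB@53 -> ring=[12:NA,53:NB]
Op 3: add NC@67 -> ring=[12:NA,53:NB,67:NC]
Op 4: route key 92: none >= 92, wrap to smallest pos 12 -> NA
Op 5: add ND@64 -> ring=[12:NA,53:NB,64:ND,67:NC]
Op 6: route key 95: none >= 95, wrap to smallest pos 12 -> NA
Op 7: route key 43: smallest pos >= 43 is 53 -> NB
Op 8: route key 98: none >= 98, wrap to smallest pos 12 -> NA
Final route key 15: smallest pos >= 15 is 53 -> NB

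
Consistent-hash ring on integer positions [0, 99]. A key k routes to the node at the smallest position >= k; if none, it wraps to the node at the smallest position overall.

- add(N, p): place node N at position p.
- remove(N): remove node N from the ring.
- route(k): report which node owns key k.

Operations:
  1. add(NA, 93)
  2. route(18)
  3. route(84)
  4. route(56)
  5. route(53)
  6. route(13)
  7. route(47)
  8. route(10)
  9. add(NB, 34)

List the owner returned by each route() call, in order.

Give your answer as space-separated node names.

Op 1: add NA@93 -> ring=[93:NA]
Op 2: route key 18: smallest pos >= 18 is 93 -> NA
Op 3: route key 84: smallest pos >= 84 is 93 -> NA
Op 4: route key 56: smallest pos >= 56 is 93 -> NA
Op 5: route key 53: smallest pos >= 53 is 93 -> NA
Op 6: route key 13: smallest pos >= 13 is 93 -> NA
Op 7: route key 47: smallest pos >= 47 is 93 -> NA
Op 8: route key 10: smallest pos >= 10 is 93 -> NA
Op 9: add NB@34 -> ring=[34:NB,93:NA]

Answer: NA NA NA NA NA NA NA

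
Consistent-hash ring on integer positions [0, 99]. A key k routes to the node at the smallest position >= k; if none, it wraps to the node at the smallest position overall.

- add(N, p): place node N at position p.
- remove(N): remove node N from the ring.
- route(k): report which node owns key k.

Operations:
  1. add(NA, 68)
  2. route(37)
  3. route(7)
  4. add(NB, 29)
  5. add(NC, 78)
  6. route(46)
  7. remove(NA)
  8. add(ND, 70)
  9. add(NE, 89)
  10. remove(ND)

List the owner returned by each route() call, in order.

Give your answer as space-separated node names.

Op 1: add NA@68 -> ring=[68:NA]
Op 2: route key 37: smallest pos >= 37 is 68 -> NA
Op 3: route key 7: smallest pos >= 7 is 68 -> NA
Op 4: add NB@29 -> ring=[29:NB,68:NA]
Op 5: add NC@78 -> ring=[29:NB,68:NA,78:NC]
Op 6: route key 46: smallest pos >= 46 is 68 -> NA
Op 7: remove NA -> ring=[29:NB,78:NC]
Op 8: add ND@70 -> ring=[29:NB,70:ND,78:NC]
Op 9: add NE@89 -> ring=[29:NB,70:ND,78:NC,89:NE]
Op 10: remove ND -> ring=[29:NB,78:NC,89:NE]

Answer: NA NA NA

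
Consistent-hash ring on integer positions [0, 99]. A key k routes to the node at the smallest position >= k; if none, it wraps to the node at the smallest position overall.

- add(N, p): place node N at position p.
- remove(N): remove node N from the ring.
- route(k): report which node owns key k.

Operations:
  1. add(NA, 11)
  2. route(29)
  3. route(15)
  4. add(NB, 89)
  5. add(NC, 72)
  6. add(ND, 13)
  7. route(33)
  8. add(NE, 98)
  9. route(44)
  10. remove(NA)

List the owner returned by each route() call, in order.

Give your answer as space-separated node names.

Answer: NA NA NC NC

Derivation:
Op 1: add NA@11 -> ring=[11:NA]
Op 2: route key 29: none >= 29, wrap to smallest pos 11 -> NA
Op 3: route key 15: none >= 15, wrap to smallest pos 11 -> NA
Op 4: add NB@89 -> ring=[11:NA,89:NB]
Op 5: add NC@72 -> ring=[11:NA,72:NC,89:NB]
Op 6: add ND@13 -> ring=[11:NA,13:ND,72:NC,89:NB]
Op 7: route key 33: smallest pos >= 33 is 72 -> NC
Op 8: add NE@98 -> ring=[11:NA,13:ND,72:NC,89:NB,98:NE]
Op 9: route key 44: smallest pos >= 44 is 72 -> NC
Op 10: remove NA -> ring=[13:ND,72:NC,89:NB,98:NE]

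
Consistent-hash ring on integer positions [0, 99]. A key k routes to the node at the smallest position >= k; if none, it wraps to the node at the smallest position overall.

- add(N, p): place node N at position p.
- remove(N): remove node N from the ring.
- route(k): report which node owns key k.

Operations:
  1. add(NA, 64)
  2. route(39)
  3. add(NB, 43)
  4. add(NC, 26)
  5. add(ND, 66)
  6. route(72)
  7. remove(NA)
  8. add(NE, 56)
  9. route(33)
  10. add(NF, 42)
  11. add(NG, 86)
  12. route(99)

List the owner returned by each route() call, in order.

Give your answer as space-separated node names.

Op 1: add NA@64 -> ring=[64:NA]
Op 2: route key 39: smallest pos >= 39 is 64 -> NA
Op 3: add NB@43 -> ring=[43:NB,64:NA]
Op 4: add NC@26 -> ring=[26:NC,43:NB,64:NA]
Op 5: add ND@66 -> ring=[26:NC,43:NB,64:NA,66:ND]
Op 6: route key 72: none >= 72, wrap to smallest pos 26 -> NC
Op 7: remove NA -> ring=[26:NC,43:NB,66:ND]
Op 8: add NE@56 -> ring=[26:NC,43:NB,56:NE,66:ND]
Op 9: route key 33: smallest pos >= 33 is 43 -> NB
Op 10: add NF@42 -> ring=[26:NC,42:NF,43:NB,56:NE,66:ND]
Op 11: add NG@86 -> ring=[26:NC,42:NF,43:NB,56:NE,66:ND,86:NG]
Op 12: route key 99: none >= 99, wrap to smallest pos 26 -> NC

Answer: NA NC NB NC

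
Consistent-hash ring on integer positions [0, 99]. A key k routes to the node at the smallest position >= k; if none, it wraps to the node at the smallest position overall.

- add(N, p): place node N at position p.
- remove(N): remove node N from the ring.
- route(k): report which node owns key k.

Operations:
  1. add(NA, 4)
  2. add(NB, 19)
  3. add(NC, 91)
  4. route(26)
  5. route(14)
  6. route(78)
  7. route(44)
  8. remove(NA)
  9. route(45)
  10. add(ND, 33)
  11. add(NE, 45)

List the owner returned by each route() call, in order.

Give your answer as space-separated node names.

Answer: NC NB NC NC NC

Derivation:
Op 1: add NA@4 -> ring=[4:NA]
Op 2: add NB@19 -> ring=[4:NA,19:NB]
Op 3: add NC@91 -> ring=[4:NA,19:NB,91:NC]
Op 4: route key 26: smallest pos >= 26 is 91 -> NC
Op 5: route key 14: smallest pos >= 14 is 19 -> NB
Op 6: route key 78: smallest pos >= 78 is 91 -> NC
Op 7: route key 44: smallest pos >= 44 is 91 -> NC
Op 8: remove NA -> ring=[19:NB,91:NC]
Op 9: route key 45: smallest pos >= 45 is 91 -> NC
Op 10: add ND@33 -> ring=[19:NB,33:ND,91:NC]
Op 11: add NE@45 -> ring=[19:NB,33:ND,45:NE,91:NC]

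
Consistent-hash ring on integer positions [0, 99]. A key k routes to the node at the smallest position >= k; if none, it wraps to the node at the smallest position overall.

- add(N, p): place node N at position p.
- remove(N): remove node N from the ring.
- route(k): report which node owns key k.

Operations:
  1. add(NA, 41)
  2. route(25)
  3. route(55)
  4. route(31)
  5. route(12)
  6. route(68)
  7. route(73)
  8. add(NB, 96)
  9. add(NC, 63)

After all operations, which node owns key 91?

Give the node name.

Op 1: add NA@41 -> ring=[41:NA]
Op 2: route key 25: smallest pos >= 25 is 41 -> NA
Op 3: route key 55: none >= 55, wrap to smallest pos 41 -> NA
Op 4: route key 31: smallest pos >= 31 is 41 -> NA
Op 5: route key 12: smallest pos >= 12 is 41 -> NA
Op 6: route key 68: none >= 68, wrap to smallest pos 41 -> NA
Op 7: route key 73: none >= 73, wrap to smallest pos 41 -> NA
Op 8: add NB@96 -> ring=[41:NA,96:NB]
Op 9: add NC@63 -> ring=[41:NA,63:NC,96:NB]
Final route key 91: smallest pos >= 91 is 96 -> NB

Answer: NB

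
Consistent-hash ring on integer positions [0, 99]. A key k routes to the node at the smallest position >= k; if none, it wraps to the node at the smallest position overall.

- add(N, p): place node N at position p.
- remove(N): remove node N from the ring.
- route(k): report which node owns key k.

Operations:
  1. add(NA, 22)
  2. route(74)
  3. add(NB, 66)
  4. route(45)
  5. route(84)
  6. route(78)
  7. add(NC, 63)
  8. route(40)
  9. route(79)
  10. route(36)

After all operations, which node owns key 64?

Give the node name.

Answer: NB

Derivation:
Op 1: add NA@22 -> ring=[22:NA]
Op 2: route key 74: none >= 74, wrap to smallest pos 22 -> NA
Op 3: add NB@66 -> ring=[22:NA,66:NB]
Op 4: route key 45: smallest pos >= 45 is 66 -> NB
Op 5: route key 84: none >= 84, wrap to smallest pos 22 -> NA
Op 6: route key 78: none >= 78, wrap to smallest pos 22 -> NA
Op 7: add NC@63 -> ring=[22:NA,63:NC,66:NB]
Op 8: route key 40: smallest pos >= 40 is 63 -> NC
Op 9: route key 79: none >= 79, wrap to smallest pos 22 -> NA
Op 10: route key 36: smallest pos >= 36 is 63 -> NC
Final route key 64: smallest pos >= 64 is 66 -> NB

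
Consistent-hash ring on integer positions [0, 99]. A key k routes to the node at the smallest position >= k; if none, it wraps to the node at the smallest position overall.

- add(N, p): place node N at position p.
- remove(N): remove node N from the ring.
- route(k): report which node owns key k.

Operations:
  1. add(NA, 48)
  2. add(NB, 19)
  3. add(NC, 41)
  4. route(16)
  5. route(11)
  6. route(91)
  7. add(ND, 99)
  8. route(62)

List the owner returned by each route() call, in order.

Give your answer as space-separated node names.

Op 1: add NA@48 -> ring=[48:NA]
Op 2: add NB@19 -> ring=[19:NB,48:NA]
Op 3: add NC@41 -> ring=[19:NB,41:NC,48:NA]
Op 4: route key 16: smallest pos >= 16 is 19 -> NB
Op 5: route key 11: smallest pos >= 11 is 19 -> NB
Op 6: route key 91: none >= 91, wrap to smallest pos 19 -> NB
Op 7: add ND@99 -> ring=[19:NB,41:NC,48:NA,99:ND]
Op 8: route key 62: smallest pos >= 62 is 99 -> ND

Answer: NB NB NB ND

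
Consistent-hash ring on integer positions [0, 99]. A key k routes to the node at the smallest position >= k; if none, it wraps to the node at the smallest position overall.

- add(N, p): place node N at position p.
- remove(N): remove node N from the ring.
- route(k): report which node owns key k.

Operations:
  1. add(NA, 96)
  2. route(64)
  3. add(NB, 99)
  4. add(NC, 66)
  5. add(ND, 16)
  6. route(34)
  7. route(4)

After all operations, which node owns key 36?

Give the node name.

Op 1: add NA@96 -> ring=[96:NA]
Op 2: route key 64: smallest pos >= 64 is 96 -> NA
Op 3: add NB@99 -> ring=[96:NA,99:NB]
Op 4: add NC@66 -> ring=[66:NC,96:NA,99:NB]
Op 5: add ND@16 -> ring=[16:ND,66:NC,96:NA,99:NB]
Op 6: route key 34: smallest pos >= 34 is 66 -> NC
Op 7: route key 4: smallest pos >= 4 is 16 -> ND
Final route key 36: smallest pos >= 36 is 66 -> NC

Answer: NC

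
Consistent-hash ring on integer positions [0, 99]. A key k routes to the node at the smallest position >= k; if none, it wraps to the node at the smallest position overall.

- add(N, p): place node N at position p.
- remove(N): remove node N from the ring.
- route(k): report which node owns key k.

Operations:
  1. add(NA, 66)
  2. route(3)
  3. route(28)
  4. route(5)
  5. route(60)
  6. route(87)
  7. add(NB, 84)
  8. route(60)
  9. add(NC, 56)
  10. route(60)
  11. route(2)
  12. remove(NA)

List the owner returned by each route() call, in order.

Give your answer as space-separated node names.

Answer: NA NA NA NA NA NA NA NC

Derivation:
Op 1: add NA@66 -> ring=[66:NA]
Op 2: route key 3: smallest pos >= 3 is 66 -> NA
Op 3: route key 28: smallest pos >= 28 is 66 -> NA
Op 4: route key 5: smallest pos >= 5 is 66 -> NA
Op 5: route key 60: smallest pos >= 60 is 66 -> NA
Op 6: route key 87: none >= 87, wrap to smallest pos 66 -> NA
Op 7: add NB@84 -> ring=[66:NA,84:NB]
Op 8: route key 60: smallest pos >= 60 is 66 -> NA
Op 9: add NC@56 -> ring=[56:NC,66:NA,84:NB]
Op 10: route key 60: smallest pos >= 60 is 66 -> NA
Op 11: route key 2: smallest pos >= 2 is 56 -> NC
Op 12: remove NA -> ring=[56:NC,84:NB]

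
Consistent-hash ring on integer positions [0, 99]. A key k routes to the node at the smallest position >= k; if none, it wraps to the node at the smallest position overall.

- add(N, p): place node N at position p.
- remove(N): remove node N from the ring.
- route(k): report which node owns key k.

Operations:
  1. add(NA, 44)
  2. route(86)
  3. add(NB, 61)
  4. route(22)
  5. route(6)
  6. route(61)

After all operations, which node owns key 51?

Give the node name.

Answer: NB

Derivation:
Op 1: add NA@44 -> ring=[44:NA]
Op 2: route key 86: none >= 86, wrap to smallest pos 44 -> NA
Op 3: add NB@61 -> ring=[44:NA,61:NB]
Op 4: route key 22: smallest pos >= 22 is 44 -> NA
Op 5: route key 6: smallest pos >= 6 is 44 -> NA
Op 6: route key 61: smallest pos >= 61 is 61 -> NB
Final route key 51: smallest pos >= 51 is 61 -> NB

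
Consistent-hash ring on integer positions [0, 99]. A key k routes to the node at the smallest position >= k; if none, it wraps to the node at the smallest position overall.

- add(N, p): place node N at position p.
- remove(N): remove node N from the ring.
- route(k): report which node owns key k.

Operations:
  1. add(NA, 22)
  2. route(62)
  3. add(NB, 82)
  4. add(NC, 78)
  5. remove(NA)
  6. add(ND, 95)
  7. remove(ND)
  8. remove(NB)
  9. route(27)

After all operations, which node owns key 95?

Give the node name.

Answer: NC

Derivation:
Op 1: add NA@22 -> ring=[22:NA]
Op 2: route key 62: none >= 62, wrap to smallest pos 22 -> NA
Op 3: add NB@82 -> ring=[22:NA,82:NB]
Op 4: add NC@78 -> ring=[22:NA,78:NC,82:NB]
Op 5: remove NA -> ring=[78:NC,82:NB]
Op 6: add ND@95 -> ring=[78:NC,82:NB,95:ND]
Op 7: remove ND -> ring=[78:NC,82:NB]
Op 8: remove NB -> ring=[78:NC]
Op 9: route key 27: smallest pos >= 27 is 78 -> NC
Final route key 95: none >= 95, wrap to smallest pos 78 -> NC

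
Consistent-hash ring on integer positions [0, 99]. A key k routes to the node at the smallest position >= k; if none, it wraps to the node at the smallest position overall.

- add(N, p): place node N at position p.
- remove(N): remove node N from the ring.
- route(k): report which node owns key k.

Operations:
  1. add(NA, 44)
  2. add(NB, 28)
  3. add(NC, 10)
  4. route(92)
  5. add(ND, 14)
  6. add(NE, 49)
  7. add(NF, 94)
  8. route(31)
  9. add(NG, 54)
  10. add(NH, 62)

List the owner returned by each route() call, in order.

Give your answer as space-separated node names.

Op 1: add NA@44 -> ring=[44:NA]
Op 2: add NB@28 -> ring=[28:NB,44:NA]
Op 3: add NC@10 -> ring=[10:NC,28:NB,44:NA]
Op 4: route key 92: none >= 92, wrap to smallest pos 10 -> NC
Op 5: add ND@14 -> ring=[10:NC,14:ND,28:NB,44:NA]
Op 6: add NE@49 -> ring=[10:NC,14:ND,28:NB,44:NA,49:NE]
Op 7: add NF@94 -> ring=[10:NC,14:ND,28:NB,44:NA,49:NE,94:NF]
Op 8: route key 31: smallest pos >= 31 is 44 -> NA
Op 9: add NG@54 -> ring=[10:NC,14:ND,28:NB,44:NA,49:NE,54:NG,94:NF]
Op 10: add NH@62 -> ring=[10:NC,14:ND,28:NB,44:NA,49:NE,54:NG,62:NH,94:NF]

Answer: NC NA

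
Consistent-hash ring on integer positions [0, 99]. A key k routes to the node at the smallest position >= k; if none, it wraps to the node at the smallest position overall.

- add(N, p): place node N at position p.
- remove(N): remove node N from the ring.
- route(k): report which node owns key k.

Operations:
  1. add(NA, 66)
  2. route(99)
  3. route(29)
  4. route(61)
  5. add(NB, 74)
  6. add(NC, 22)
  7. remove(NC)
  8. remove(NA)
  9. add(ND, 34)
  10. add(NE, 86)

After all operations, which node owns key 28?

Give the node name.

Op 1: add NA@66 -> ring=[66:NA]
Op 2: route key 99: none >= 99, wrap to smallest pos 66 -> NA
Op 3: route key 29: smallest pos >= 29 is 66 -> NA
Op 4: route key 61: smallest pos >= 61 is 66 -> NA
Op 5: add NB@74 -> ring=[66:NA,74:NB]
Op 6: add NC@22 -> ring=[22:NC,66:NA,74:NB]
Op 7: remove NC -> ring=[66:NA,74:NB]
Op 8: remove NA -> ring=[74:NB]
Op 9: add ND@34 -> ring=[34:ND,74:NB]
Op 10: add NE@86 -> ring=[34:ND,74:NB,86:NE]
Final route key 28: smallest pos >= 28 is 34 -> ND

Answer: ND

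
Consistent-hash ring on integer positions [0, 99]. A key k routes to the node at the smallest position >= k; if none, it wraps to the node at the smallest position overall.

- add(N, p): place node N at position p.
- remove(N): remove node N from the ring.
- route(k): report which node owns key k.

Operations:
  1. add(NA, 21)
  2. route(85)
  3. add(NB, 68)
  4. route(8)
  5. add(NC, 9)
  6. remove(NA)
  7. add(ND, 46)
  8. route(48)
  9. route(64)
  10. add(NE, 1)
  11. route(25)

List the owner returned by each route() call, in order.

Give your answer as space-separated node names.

Op 1: add NA@21 -> ring=[21:NA]
Op 2: route key 85: none >= 85, wrap to smallest pos 21 -> NA
Op 3: add NB@68 -> ring=[21:NA,68:NB]
Op 4: route key 8: smallest pos >= 8 is 21 -> NA
Op 5: add NC@9 -> ring=[9:NC,21:NA,68:NB]
Op 6: remove NA -> ring=[9:NC,68:NB]
Op 7: add ND@46 -> ring=[9:NC,46:ND,68:NB]
Op 8: route key 48: smallest pos >= 48 is 68 -> NB
Op 9: route key 64: smallest pos >= 64 is 68 -> NB
Op 10: add NE@1 -> ring=[1:NE,9:NC,46:ND,68:NB]
Op 11: route key 25: smallest pos >= 25 is 46 -> ND

Answer: NA NA NB NB ND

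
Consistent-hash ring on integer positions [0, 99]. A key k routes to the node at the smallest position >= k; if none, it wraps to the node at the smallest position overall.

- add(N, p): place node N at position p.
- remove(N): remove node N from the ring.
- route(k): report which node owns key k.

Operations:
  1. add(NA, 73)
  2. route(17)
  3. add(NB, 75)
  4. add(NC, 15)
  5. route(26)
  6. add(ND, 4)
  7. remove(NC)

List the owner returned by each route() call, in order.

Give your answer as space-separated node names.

Answer: NA NA

Derivation:
Op 1: add NA@73 -> ring=[73:NA]
Op 2: route key 17: smallest pos >= 17 is 73 -> NA
Op 3: add NB@75 -> ring=[73:NA,75:NB]
Op 4: add NC@15 -> ring=[15:NC,73:NA,75:NB]
Op 5: route key 26: smallest pos >= 26 is 73 -> NA
Op 6: add ND@4 -> ring=[4:ND,15:NC,73:NA,75:NB]
Op 7: remove NC -> ring=[4:ND,73:NA,75:NB]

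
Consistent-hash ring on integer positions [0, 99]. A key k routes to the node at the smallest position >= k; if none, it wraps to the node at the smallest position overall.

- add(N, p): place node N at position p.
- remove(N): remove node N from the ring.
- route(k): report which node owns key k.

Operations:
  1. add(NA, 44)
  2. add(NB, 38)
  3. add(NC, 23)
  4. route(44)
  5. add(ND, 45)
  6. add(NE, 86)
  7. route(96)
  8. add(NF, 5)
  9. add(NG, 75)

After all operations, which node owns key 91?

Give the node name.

Op 1: add NA@44 -> ring=[44:NA]
Op 2: add NB@38 -> ring=[38:NB,44:NA]
Op 3: add NC@23 -> ring=[23:NC,38:NB,44:NA]
Op 4: route key 44: smallest pos >= 44 is 44 -> NA
Op 5: add ND@45 -> ring=[23:NC,38:NB,44:NA,45:ND]
Op 6: add NE@86 -> ring=[23:NC,38:NB,44:NA,45:ND,86:NE]
Op 7: route key 96: none >= 96, wrap to smallest pos 23 -> NC
Op 8: add NF@5 -> ring=[5:NF,23:NC,38:NB,44:NA,45:ND,86:NE]
Op 9: add NG@75 -> ring=[5:NF,23:NC,38:NB,44:NA,45:ND,75:NG,86:NE]
Final route key 91: none >= 91, wrap to smallest pos 5 -> NF

Answer: NF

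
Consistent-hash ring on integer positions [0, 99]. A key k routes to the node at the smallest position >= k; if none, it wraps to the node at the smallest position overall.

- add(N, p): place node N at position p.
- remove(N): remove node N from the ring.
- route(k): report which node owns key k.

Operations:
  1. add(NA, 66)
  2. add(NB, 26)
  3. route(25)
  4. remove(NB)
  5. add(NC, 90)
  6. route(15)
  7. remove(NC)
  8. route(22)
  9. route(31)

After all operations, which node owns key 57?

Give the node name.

Answer: NA

Derivation:
Op 1: add NA@66 -> ring=[66:NA]
Op 2: add NB@26 -> ring=[26:NB,66:NA]
Op 3: route key 25: smallest pos >= 25 is 26 -> NB
Op 4: remove NB -> ring=[66:NA]
Op 5: add NC@90 -> ring=[66:NA,90:NC]
Op 6: route key 15: smallest pos >= 15 is 66 -> NA
Op 7: remove NC -> ring=[66:NA]
Op 8: route key 22: smallest pos >= 22 is 66 -> NA
Op 9: route key 31: smallest pos >= 31 is 66 -> NA
Final route key 57: smallest pos >= 57 is 66 -> NA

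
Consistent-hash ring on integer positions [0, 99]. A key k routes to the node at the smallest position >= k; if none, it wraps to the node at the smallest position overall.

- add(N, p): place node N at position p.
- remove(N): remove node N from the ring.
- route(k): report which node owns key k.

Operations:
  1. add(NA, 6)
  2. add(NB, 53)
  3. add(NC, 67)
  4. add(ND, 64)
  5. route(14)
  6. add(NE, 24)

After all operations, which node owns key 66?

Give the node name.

Answer: NC

Derivation:
Op 1: add NA@6 -> ring=[6:NA]
Op 2: add NB@53 -> ring=[6:NA,53:NB]
Op 3: add NC@67 -> ring=[6:NA,53:NB,67:NC]
Op 4: add ND@64 -> ring=[6:NA,53:NB,64:ND,67:NC]
Op 5: route key 14: smallest pos >= 14 is 53 -> NB
Op 6: add NE@24 -> ring=[6:NA,24:NE,53:NB,64:ND,67:NC]
Final route key 66: smallest pos >= 66 is 67 -> NC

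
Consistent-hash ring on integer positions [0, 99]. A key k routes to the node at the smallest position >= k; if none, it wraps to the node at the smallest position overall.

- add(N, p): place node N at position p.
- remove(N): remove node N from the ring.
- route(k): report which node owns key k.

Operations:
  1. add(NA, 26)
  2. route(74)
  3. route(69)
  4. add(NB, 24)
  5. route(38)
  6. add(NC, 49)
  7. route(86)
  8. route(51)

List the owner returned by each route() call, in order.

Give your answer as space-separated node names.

Op 1: add NA@26 -> ring=[26:NA]
Op 2: route key 74: none >= 74, wrap to smallest pos 26 -> NA
Op 3: route key 69: none >= 69, wrap to smallest pos 26 -> NA
Op 4: add NB@24 -> ring=[24:NB,26:NA]
Op 5: route key 38: none >= 38, wrap to smallest pos 24 -> NB
Op 6: add NC@49 -> ring=[24:NB,26:NA,49:NC]
Op 7: route key 86: none >= 86, wrap to smallest pos 24 -> NB
Op 8: route key 51: none >= 51, wrap to smallest pos 24 -> NB

Answer: NA NA NB NB NB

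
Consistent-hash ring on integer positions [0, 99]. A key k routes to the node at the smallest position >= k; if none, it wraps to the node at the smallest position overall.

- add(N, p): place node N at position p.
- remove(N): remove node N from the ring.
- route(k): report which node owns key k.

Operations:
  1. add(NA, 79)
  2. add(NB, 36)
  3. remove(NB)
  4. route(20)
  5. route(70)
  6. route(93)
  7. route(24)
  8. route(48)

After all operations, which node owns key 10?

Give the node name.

Answer: NA

Derivation:
Op 1: add NA@79 -> ring=[79:NA]
Op 2: add NB@36 -> ring=[36:NB,79:NA]
Op 3: remove NB -> ring=[79:NA]
Op 4: route key 20: smallest pos >= 20 is 79 -> NA
Op 5: route key 70: smallest pos >= 70 is 79 -> NA
Op 6: route key 93: none >= 93, wrap to smallest pos 79 -> NA
Op 7: route key 24: smallest pos >= 24 is 79 -> NA
Op 8: route key 48: smallest pos >= 48 is 79 -> NA
Final route key 10: smallest pos >= 10 is 79 -> NA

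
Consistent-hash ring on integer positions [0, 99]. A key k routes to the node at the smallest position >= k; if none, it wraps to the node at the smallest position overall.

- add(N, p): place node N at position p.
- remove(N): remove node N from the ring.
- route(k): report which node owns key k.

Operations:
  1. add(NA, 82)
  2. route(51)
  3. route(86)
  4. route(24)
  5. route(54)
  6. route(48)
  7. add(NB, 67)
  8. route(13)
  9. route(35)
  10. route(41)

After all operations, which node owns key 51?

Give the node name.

Answer: NB

Derivation:
Op 1: add NA@82 -> ring=[82:NA]
Op 2: route key 51: smallest pos >= 51 is 82 -> NA
Op 3: route key 86: none >= 86, wrap to smallest pos 82 -> NA
Op 4: route key 24: smallest pos >= 24 is 82 -> NA
Op 5: route key 54: smallest pos >= 54 is 82 -> NA
Op 6: route key 48: smallest pos >= 48 is 82 -> NA
Op 7: add NB@67 -> ring=[67:NB,82:NA]
Op 8: route key 13: smallest pos >= 13 is 67 -> NB
Op 9: route key 35: smallest pos >= 35 is 67 -> NB
Op 10: route key 41: smallest pos >= 41 is 67 -> NB
Final route key 51: smallest pos >= 51 is 67 -> NB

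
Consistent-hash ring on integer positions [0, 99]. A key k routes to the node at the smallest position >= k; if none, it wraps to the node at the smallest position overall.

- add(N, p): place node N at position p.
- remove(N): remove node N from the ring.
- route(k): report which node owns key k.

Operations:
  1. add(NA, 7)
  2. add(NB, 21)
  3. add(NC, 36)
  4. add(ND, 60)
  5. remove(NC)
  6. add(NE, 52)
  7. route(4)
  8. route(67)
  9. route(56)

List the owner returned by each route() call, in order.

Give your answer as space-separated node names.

Answer: NA NA ND

Derivation:
Op 1: add NA@7 -> ring=[7:NA]
Op 2: add NB@21 -> ring=[7:NA,21:NB]
Op 3: add NC@36 -> ring=[7:NA,21:NB,36:NC]
Op 4: add ND@60 -> ring=[7:NA,21:NB,36:NC,60:ND]
Op 5: remove NC -> ring=[7:NA,21:NB,60:ND]
Op 6: add NE@52 -> ring=[7:NA,21:NB,52:NE,60:ND]
Op 7: route key 4: smallest pos >= 4 is 7 -> NA
Op 8: route key 67: none >= 67, wrap to smallest pos 7 -> NA
Op 9: route key 56: smallest pos >= 56 is 60 -> ND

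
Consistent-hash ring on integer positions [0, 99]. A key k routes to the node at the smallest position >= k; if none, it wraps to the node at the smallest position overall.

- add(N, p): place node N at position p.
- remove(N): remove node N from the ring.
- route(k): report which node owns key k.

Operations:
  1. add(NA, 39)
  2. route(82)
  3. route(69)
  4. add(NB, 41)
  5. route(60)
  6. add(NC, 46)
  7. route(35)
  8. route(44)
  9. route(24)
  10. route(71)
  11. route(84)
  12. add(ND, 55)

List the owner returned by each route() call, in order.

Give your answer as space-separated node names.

Op 1: add NA@39 -> ring=[39:NA]
Op 2: route key 82: none >= 82, wrap to smallest pos 39 -> NA
Op 3: route key 69: none >= 69, wrap to smallest pos 39 -> NA
Op 4: add NB@41 -> ring=[39:NA,41:NB]
Op 5: route key 60: none >= 60, wrap to smallest pos 39 -> NA
Op 6: add NC@46 -> ring=[39:NA,41:NB,46:NC]
Op 7: route key 35: smallest pos >= 35 is 39 -> NA
Op 8: route key 44: smallest pos >= 44 is 46 -> NC
Op 9: route key 24: smallest pos >= 24 is 39 -> NA
Op 10: route key 71: none >= 71, wrap to smallest pos 39 -> NA
Op 11: route key 84: none >= 84, wrap to smallest pos 39 -> NA
Op 12: add ND@55 -> ring=[39:NA,41:NB,46:NC,55:ND]

Answer: NA NA NA NA NC NA NA NA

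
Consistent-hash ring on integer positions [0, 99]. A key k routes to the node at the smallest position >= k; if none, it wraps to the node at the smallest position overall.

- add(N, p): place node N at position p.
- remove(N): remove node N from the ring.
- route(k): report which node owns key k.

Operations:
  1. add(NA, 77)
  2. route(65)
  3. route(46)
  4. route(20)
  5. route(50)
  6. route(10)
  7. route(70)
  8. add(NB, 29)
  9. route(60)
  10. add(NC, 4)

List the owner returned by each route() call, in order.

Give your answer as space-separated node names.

Answer: NA NA NA NA NA NA NA

Derivation:
Op 1: add NA@77 -> ring=[77:NA]
Op 2: route key 65: smallest pos >= 65 is 77 -> NA
Op 3: route key 46: smallest pos >= 46 is 77 -> NA
Op 4: route key 20: smallest pos >= 20 is 77 -> NA
Op 5: route key 50: smallest pos >= 50 is 77 -> NA
Op 6: route key 10: smallest pos >= 10 is 77 -> NA
Op 7: route key 70: smallest pos >= 70 is 77 -> NA
Op 8: add NB@29 -> ring=[29:NB,77:NA]
Op 9: route key 60: smallest pos >= 60 is 77 -> NA
Op 10: add NC@4 -> ring=[4:NC,29:NB,77:NA]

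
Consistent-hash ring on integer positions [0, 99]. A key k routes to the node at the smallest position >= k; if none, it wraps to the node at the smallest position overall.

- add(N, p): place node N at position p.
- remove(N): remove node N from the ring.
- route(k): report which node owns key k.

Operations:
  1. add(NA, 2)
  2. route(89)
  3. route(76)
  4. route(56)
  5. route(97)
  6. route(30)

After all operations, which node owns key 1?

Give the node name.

Answer: NA

Derivation:
Op 1: add NA@2 -> ring=[2:NA]
Op 2: route key 89: none >= 89, wrap to smallest pos 2 -> NA
Op 3: route key 76: none >= 76, wrap to smallest pos 2 -> NA
Op 4: route key 56: none >= 56, wrap to smallest pos 2 -> NA
Op 5: route key 97: none >= 97, wrap to smallest pos 2 -> NA
Op 6: route key 30: none >= 30, wrap to smallest pos 2 -> NA
Final route key 1: smallest pos >= 1 is 2 -> NA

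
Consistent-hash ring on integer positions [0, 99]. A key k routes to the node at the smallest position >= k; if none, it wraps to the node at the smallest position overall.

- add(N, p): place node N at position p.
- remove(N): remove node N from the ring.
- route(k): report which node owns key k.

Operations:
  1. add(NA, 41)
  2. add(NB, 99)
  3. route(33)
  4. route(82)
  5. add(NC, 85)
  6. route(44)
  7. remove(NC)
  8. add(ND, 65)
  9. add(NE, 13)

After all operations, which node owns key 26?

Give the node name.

Op 1: add NA@41 -> ring=[41:NA]
Op 2: add NB@99 -> ring=[41:NA,99:NB]
Op 3: route key 33: smallest pos >= 33 is 41 -> NA
Op 4: route key 82: smallest pos >= 82 is 99 -> NB
Op 5: add NC@85 -> ring=[41:NA,85:NC,99:NB]
Op 6: route key 44: smallest pos >= 44 is 85 -> NC
Op 7: remove NC -> ring=[41:NA,99:NB]
Op 8: add ND@65 -> ring=[41:NA,65:ND,99:NB]
Op 9: add NE@13 -> ring=[13:NE,41:NA,65:ND,99:NB]
Final route key 26: smallest pos >= 26 is 41 -> NA

Answer: NA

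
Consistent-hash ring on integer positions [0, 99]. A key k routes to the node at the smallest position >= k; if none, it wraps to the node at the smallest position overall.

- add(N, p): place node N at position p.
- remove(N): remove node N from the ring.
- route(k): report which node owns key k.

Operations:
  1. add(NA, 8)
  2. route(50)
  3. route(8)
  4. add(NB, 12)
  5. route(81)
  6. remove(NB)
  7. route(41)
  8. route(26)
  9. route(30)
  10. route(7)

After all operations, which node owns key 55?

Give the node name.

Op 1: add NA@8 -> ring=[8:NA]
Op 2: route key 50: none >= 50, wrap to smallest pos 8 -> NA
Op 3: route key 8: smallest pos >= 8 is 8 -> NA
Op 4: add NB@12 -> ring=[8:NA,12:NB]
Op 5: route key 81: none >= 81, wrap to smallest pos 8 -> NA
Op 6: remove NB -> ring=[8:NA]
Op 7: route key 41: none >= 41, wrap to smallest pos 8 -> NA
Op 8: route key 26: none >= 26, wrap to smallest pos 8 -> NA
Op 9: route key 30: none >= 30, wrap to smallest pos 8 -> NA
Op 10: route key 7: smallest pos >= 7 is 8 -> NA
Final route key 55: none >= 55, wrap to smallest pos 8 -> NA

Answer: NA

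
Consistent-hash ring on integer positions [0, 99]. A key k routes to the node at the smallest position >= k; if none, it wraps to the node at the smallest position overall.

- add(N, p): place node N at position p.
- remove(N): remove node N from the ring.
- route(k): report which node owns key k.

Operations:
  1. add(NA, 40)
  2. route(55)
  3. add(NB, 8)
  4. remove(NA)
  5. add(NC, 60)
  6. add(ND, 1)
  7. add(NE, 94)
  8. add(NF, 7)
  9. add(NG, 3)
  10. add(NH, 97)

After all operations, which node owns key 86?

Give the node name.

Op 1: add NA@40 -> ring=[40:NA]
Op 2: route key 55: none >= 55, wrap to smallest pos 40 -> NA
Op 3: add NB@8 -> ring=[8:NB,40:NA]
Op 4: remove NA -> ring=[8:NB]
Op 5: add NC@60 -> ring=[8:NB,60:NC]
Op 6: add ND@1 -> ring=[1:ND,8:NB,60:NC]
Op 7: add NE@94 -> ring=[1:ND,8:NB,60:NC,94:NE]
Op 8: add NF@7 -> ring=[1:ND,7:NF,8:NB,60:NC,94:NE]
Op 9: add NG@3 -> ring=[1:ND,3:NG,7:NF,8:NB,60:NC,94:NE]
Op 10: add NH@97 -> ring=[1:ND,3:NG,7:NF,8:NB,60:NC,94:NE,97:NH]
Final route key 86: smallest pos >= 86 is 94 -> NE

Answer: NE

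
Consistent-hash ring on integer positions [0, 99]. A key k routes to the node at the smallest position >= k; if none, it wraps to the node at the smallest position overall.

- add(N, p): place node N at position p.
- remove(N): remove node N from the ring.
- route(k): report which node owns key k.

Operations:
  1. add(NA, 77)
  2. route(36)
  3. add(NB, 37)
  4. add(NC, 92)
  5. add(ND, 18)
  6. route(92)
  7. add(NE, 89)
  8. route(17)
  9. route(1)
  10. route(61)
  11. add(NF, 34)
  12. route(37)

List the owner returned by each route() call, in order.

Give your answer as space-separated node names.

Answer: NA NC ND ND NA NB

Derivation:
Op 1: add NA@77 -> ring=[77:NA]
Op 2: route key 36: smallest pos >= 36 is 77 -> NA
Op 3: add NB@37 -> ring=[37:NB,77:NA]
Op 4: add NC@92 -> ring=[37:NB,77:NA,92:NC]
Op 5: add ND@18 -> ring=[18:ND,37:NB,77:NA,92:NC]
Op 6: route key 92: smallest pos >= 92 is 92 -> NC
Op 7: add NE@89 -> ring=[18:ND,37:NB,77:NA,89:NE,92:NC]
Op 8: route key 17: smallest pos >= 17 is 18 -> ND
Op 9: route key 1: smallest pos >= 1 is 18 -> ND
Op 10: route key 61: smallest pos >= 61 is 77 -> NA
Op 11: add NF@34 -> ring=[18:ND,34:NF,37:NB,77:NA,89:NE,92:NC]
Op 12: route key 37: smallest pos >= 37 is 37 -> NB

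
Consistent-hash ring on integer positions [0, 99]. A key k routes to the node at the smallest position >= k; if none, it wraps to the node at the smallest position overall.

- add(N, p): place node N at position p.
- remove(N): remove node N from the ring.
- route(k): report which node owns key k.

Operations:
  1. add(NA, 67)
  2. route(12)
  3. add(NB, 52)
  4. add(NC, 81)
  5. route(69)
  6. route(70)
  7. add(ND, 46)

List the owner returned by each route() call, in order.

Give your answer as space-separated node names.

Op 1: add NA@67 -> ring=[67:NA]
Op 2: route key 12: smallest pos >= 12 is 67 -> NA
Op 3: add NB@52 -> ring=[52:NB,67:NA]
Op 4: add NC@81 -> ring=[52:NB,67:NA,81:NC]
Op 5: route key 69: smallest pos >= 69 is 81 -> NC
Op 6: route key 70: smallest pos >= 70 is 81 -> NC
Op 7: add ND@46 -> ring=[46:ND,52:NB,67:NA,81:NC]

Answer: NA NC NC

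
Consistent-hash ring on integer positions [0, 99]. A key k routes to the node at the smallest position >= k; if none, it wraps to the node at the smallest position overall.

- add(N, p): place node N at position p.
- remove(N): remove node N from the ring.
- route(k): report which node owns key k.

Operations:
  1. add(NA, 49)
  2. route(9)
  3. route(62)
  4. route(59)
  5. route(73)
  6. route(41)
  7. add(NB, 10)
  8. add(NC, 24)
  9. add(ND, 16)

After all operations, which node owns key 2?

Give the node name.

Op 1: add NA@49 -> ring=[49:NA]
Op 2: route key 9: smallest pos >= 9 is 49 -> NA
Op 3: route key 62: none >= 62, wrap to smallest pos 49 -> NA
Op 4: route key 59: none >= 59, wrap to smallest pos 49 -> NA
Op 5: route key 73: none >= 73, wrap to smallest pos 49 -> NA
Op 6: route key 41: smallest pos >= 41 is 49 -> NA
Op 7: add NB@10 -> ring=[10:NB,49:NA]
Op 8: add NC@24 -> ring=[10:NB,24:NC,49:NA]
Op 9: add ND@16 -> ring=[10:NB,16:ND,24:NC,49:NA]
Final route key 2: smallest pos >= 2 is 10 -> NB

Answer: NB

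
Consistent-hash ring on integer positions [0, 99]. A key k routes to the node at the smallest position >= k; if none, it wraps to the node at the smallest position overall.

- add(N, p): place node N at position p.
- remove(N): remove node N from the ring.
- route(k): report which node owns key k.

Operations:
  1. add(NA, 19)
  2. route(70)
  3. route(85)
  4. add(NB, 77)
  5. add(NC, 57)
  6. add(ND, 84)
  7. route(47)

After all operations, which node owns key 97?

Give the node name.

Op 1: add NA@19 -> ring=[19:NA]
Op 2: route key 70: none >= 70, wrap to smallest pos 19 -> NA
Op 3: route key 85: none >= 85, wrap to smallest pos 19 -> NA
Op 4: add NB@77 -> ring=[19:NA,77:NB]
Op 5: add NC@57 -> ring=[19:NA,57:NC,77:NB]
Op 6: add ND@84 -> ring=[19:NA,57:NC,77:NB,84:ND]
Op 7: route key 47: smallest pos >= 47 is 57 -> NC
Final route key 97: none >= 97, wrap to smallest pos 19 -> NA

Answer: NA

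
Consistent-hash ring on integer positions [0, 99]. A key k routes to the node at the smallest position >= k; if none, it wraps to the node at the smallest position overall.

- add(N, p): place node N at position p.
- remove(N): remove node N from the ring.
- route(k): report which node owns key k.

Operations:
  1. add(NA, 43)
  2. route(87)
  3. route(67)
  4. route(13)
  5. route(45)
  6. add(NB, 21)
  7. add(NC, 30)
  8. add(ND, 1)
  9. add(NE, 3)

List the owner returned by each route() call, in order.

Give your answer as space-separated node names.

Op 1: add NA@43 -> ring=[43:NA]
Op 2: route key 87: none >= 87, wrap to smallest pos 43 -> NA
Op 3: route key 67: none >= 67, wrap to smallest pos 43 -> NA
Op 4: route key 13: smallest pos >= 13 is 43 -> NA
Op 5: route key 45: none >= 45, wrap to smallest pos 43 -> NA
Op 6: add NB@21 -> ring=[21:NB,43:NA]
Op 7: add NC@30 -> ring=[21:NB,30:NC,43:NA]
Op 8: add ND@1 -> ring=[1:ND,21:NB,30:NC,43:NA]
Op 9: add NE@3 -> ring=[1:ND,3:NE,21:NB,30:NC,43:NA]

Answer: NA NA NA NA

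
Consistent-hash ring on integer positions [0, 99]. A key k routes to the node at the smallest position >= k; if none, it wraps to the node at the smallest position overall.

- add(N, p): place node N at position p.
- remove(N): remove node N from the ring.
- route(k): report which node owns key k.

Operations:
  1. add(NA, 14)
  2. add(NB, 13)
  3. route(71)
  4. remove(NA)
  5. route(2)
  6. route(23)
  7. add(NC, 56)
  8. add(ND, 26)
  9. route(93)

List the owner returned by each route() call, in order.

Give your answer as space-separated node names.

Answer: NB NB NB NB

Derivation:
Op 1: add NA@14 -> ring=[14:NA]
Op 2: add NB@13 -> ring=[13:NB,14:NA]
Op 3: route key 71: none >= 71, wrap to smallest pos 13 -> NB
Op 4: remove NA -> ring=[13:NB]
Op 5: route key 2: smallest pos >= 2 is 13 -> NB
Op 6: route key 23: none >= 23, wrap to smallest pos 13 -> NB
Op 7: add NC@56 -> ring=[13:NB,56:NC]
Op 8: add ND@26 -> ring=[13:NB,26:ND,56:NC]
Op 9: route key 93: none >= 93, wrap to smallest pos 13 -> NB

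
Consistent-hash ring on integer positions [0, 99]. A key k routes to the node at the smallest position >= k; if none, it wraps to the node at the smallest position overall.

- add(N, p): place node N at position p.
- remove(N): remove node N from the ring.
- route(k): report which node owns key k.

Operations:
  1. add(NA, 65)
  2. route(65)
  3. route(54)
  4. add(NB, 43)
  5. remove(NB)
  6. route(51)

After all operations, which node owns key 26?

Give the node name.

Op 1: add NA@65 -> ring=[65:NA]
Op 2: route key 65: smallest pos >= 65 is 65 -> NA
Op 3: route key 54: smallest pos >= 54 is 65 -> NA
Op 4: add NB@43 -> ring=[43:NB,65:NA]
Op 5: remove NB -> ring=[65:NA]
Op 6: route key 51: smallest pos >= 51 is 65 -> NA
Final route key 26: smallest pos >= 26 is 65 -> NA

Answer: NA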